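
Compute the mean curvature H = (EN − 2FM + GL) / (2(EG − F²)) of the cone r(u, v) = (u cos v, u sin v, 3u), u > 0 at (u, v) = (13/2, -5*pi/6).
H = 3*sqrt(10)/130

With E = 10, F = 0, G = u^2, L = 0, M = 0, N = 3*sqrt(10)*u^2/(10*Abs(u)), assemble
  H = (EN − 2FM + GL) / (2(EG − F²)) = 3*sqrt(10)/(20*Abs(u)).
At (u, v) = (13/2, -5*pi/6): H = 3*sqrt(10)/130.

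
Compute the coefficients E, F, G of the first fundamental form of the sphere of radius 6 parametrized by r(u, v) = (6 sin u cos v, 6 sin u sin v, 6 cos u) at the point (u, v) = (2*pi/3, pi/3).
E = 36;  F = 0;  G = 27

Partials: r_u = (6*cos(u)*cos(v), 6*sin(v)*cos(u), -6*sin(u)), r_v = (-6*sin(u)*sin(v), 6*sin(u)*cos(v), 0). As functions of (u, v):
  E = r_u · r_u = 36,
  F = r_u · r_v = 0,
  G = r_v · r_v = 36*sin(u)^2.
Evaluating at (u, v) = (2*pi/3, pi/3): E = 36, F = 0, G = 27.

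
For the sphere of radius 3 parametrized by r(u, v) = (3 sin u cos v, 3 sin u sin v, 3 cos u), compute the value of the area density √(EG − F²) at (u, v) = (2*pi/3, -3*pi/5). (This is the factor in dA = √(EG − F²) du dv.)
√(EG − F²)|_{(2*pi/3, -3*pi/5)} = 9*sqrt(3)/2

E = 9, F = 0, G = 9*sin(u)^2, so EG − F² = 81*sin(u)^2. Taking the positive square root: √(EG − F²) = 9*Abs(sin(u)). At (u, v) = (2*pi/3, -3*pi/5): 9*sqrt(3)/2.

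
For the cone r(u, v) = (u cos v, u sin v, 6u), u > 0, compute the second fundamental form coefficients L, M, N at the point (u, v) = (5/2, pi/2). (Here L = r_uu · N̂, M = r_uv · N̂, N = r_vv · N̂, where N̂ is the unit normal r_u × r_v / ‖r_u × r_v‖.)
L = 0;  M = 0;  N = 15*sqrt(37)/37

Compute the unit normal N̂(u, v) = (-6*sqrt(37)*u*cos(v)/(37*Abs(u)), -6*sqrt(37)*u*sin(v)/(37*Abs(u)), sqrt(37)*u/(37*Abs(u))), and the second partials r_uu, r_uv, r_vv. Take dot products:
  L(u, v) = r_uu · N̂ = 0,
  M(u, v) = r_uv · N̂ = 0,
  N(u, v) = r_vv · N̂ = 6*sqrt(37)*u^2/(37*Abs(u)).
Evaluating at (u, v) = (5/2, pi/2):
  L = 0, M = 0, N = 15*sqrt(37)/37.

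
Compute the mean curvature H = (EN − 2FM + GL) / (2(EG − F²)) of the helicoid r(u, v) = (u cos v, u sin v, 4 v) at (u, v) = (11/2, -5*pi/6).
H = 0

With E = 1, F = 0, G = u^2 + 16, L = 0, M = -4/sqrt(u^2 + 16), N = 0, assemble
  H = (EN − 2FM + GL) / (2(EG − F²)) = 0.
At (u, v) = (11/2, -5*pi/6): H = 0.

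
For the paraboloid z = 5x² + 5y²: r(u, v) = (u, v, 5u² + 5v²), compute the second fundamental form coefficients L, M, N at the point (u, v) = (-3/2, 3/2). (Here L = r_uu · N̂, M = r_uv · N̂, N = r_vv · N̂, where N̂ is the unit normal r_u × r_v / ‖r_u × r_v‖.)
L = 10*sqrt(451)/451;  M = 0;  N = 10*sqrt(451)/451

Compute the unit normal N̂(u, v) = (-10*u/sqrt(100*u^2 + 100*v^2 + 1), -10*v/sqrt(100*u^2 + 100*v^2 + 1), 1/sqrt(100*u^2 + 100*v^2 + 1)), and the second partials r_uu, r_uv, r_vv. Take dot products:
  L(u, v) = r_uu · N̂ = 10/sqrt(100*u^2 + 100*v^2 + 1),
  M(u, v) = r_uv · N̂ = 0,
  N(u, v) = r_vv · N̂ = 10/sqrt(100*u^2 + 100*v^2 + 1).
Evaluating at (u, v) = (-3/2, 3/2):
  L = 10*sqrt(451)/451, M = 0, N = 10*sqrt(451)/451.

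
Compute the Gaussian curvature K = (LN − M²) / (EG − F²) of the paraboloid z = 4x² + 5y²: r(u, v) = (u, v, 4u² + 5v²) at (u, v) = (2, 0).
K = 80/66049

Coefficients of the first fundamental form: E = 64*u^2 + 1, F = 80*u*v, G = 100*v^2 + 1.
Coefficients of the second fundamental form: L = 8/sqrt(64*u^2 + 100*v^2 + 1), M = 0, N = 10/sqrt(64*u^2 + 100*v^2 + 1).
Assemble K = (LN − M²)/(EG − F²) = 80/(4096*u^4 + 12800*u^2*v^2 + 128*u^2 + 10000*v^4 + 200*v^2 + 1). At (u, v) = (2, 0): K = 80/66049.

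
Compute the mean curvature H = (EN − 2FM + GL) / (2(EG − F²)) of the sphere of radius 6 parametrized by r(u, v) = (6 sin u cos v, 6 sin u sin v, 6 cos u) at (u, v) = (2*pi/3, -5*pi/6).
H = -1/6

With E = 36, F = 0, G = 36*sin(u)^2, L = -6*sin(u)/Abs(sin(u)), M = 0, N = -6*sin(u)^3/Abs(sin(u)), assemble
  H = (EN − 2FM + GL) / (2(EG − F²)) = -sin(u)/(6*Abs(sin(u))).
At (u, v) = (2*pi/3, -5*pi/6): H = -1/6.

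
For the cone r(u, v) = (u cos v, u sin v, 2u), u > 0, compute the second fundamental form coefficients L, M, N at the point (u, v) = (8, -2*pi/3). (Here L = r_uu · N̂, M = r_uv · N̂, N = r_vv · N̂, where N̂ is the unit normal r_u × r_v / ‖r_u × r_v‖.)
L = 0;  M = 0;  N = 16*sqrt(5)/5

Compute the unit normal N̂(u, v) = (-2*sqrt(5)*u*cos(v)/(5*Abs(u)), -2*sqrt(5)*u*sin(v)/(5*Abs(u)), sqrt(5)*u/(5*Abs(u))), and the second partials r_uu, r_uv, r_vv. Take dot products:
  L(u, v) = r_uu · N̂ = 0,
  M(u, v) = r_uv · N̂ = 0,
  N(u, v) = r_vv · N̂ = 2*sqrt(5)*u^2/(5*Abs(u)).
Evaluating at (u, v) = (8, -2*pi/3):
  L = 0, M = 0, N = 16*sqrt(5)/5.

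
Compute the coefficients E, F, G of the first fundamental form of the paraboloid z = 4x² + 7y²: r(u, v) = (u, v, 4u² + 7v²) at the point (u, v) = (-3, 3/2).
E = 577;  F = -504;  G = 442

Partials: r_u = (1, 0, 8*u), r_v = (0, 1, 14*v). As functions of (u, v):
  E = r_u · r_u = 64*u^2 + 1,
  F = r_u · r_v = 112*u*v,
  G = r_v · r_v = 196*v^2 + 1.
Evaluating at (u, v) = (-3, 3/2): E = 577, F = -504, G = 442.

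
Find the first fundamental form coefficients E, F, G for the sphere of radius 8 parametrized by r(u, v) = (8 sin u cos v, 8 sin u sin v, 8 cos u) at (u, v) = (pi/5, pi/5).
E = 64;  F = 0;  G = 40 - 8*sqrt(5)

Partials: r_u = (8*cos(u)*cos(v), 8*sin(v)*cos(u), -8*sin(u)), r_v = (-8*sin(u)*sin(v), 8*sin(u)*cos(v), 0). As functions of (u, v):
  E = r_u · r_u = 64,
  F = r_u · r_v = 0,
  G = r_v · r_v = 64*sin(u)^2.
Evaluating at (u, v) = (pi/5, pi/5): E = 64, F = 0, G = 40 - 8*sqrt(5).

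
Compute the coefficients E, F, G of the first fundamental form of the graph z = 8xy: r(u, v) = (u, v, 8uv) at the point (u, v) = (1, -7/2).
E = 785;  F = -224;  G = 65

Partials: r_u = (1, 0, 8*v), r_v = (0, 1, 8*u). As functions of (u, v):
  E = r_u · r_u = 64*v^2 + 1,
  F = r_u · r_v = 64*u*v,
  G = r_v · r_v = 64*u^2 + 1.
Evaluating at (u, v) = (1, -7/2): E = 785, F = -224, G = 65.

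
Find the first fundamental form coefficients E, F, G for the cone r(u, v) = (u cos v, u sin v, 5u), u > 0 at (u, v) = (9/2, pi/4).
E = 26;  F = 0;  G = 81/4

Partials: r_u = (cos(v), sin(v), 5), r_v = (-u*sin(v), u*cos(v), 0). As functions of (u, v):
  E = r_u · r_u = 26,
  F = r_u · r_v = 0,
  G = r_v · r_v = u^2.
Evaluating at (u, v) = (9/2, pi/4): E = 26, F = 0, G = 81/4.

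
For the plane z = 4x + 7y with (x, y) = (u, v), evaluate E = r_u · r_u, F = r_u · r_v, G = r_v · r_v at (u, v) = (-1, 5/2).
E = 17;  F = 28;  G = 50

Partials: r_u = (1, 0, 4), r_v = (0, 1, 7). As functions of (u, v):
  E = r_u · r_u = 17,
  F = r_u · r_v = 28,
  G = r_v · r_v = 50.
Evaluating at (u, v) = (-1, 5/2): E = 17, F = 28, G = 50.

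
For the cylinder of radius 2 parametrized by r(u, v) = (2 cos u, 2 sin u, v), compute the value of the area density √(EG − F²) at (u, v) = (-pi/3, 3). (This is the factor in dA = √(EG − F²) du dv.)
√(EG − F²)|_{(-pi/3, 3)} = 2

E = 4, F = 0, G = 1, so EG − F² = 4. Taking the positive square root: √(EG − F²) = 2. At (u, v) = (-pi/3, 3): 2.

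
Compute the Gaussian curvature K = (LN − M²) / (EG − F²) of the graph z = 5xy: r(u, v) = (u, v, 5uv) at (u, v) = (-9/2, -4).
K = -400/13169641

Coefficients of the first fundamental form: E = 25*v^2 + 1, F = 25*u*v, G = 25*u^2 + 1.
Coefficients of the second fundamental form: L = 0, M = 5/sqrt(25*u^2 + 25*v^2 + 1), N = 0.
Assemble K = (LN − M²)/(EG − F²) = -25/(625*u^4 + 1250*u^2*v^2 + 50*u^2 + 625*v^4 + 50*v^2 + 1). At (u, v) = (-9/2, -4): K = -400/13169641.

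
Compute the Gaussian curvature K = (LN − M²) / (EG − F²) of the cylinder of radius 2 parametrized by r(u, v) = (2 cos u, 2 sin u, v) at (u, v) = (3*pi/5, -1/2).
K = 0

Coefficients of the first fundamental form: E = 4, F = 0, G = 1.
Coefficients of the second fundamental form: L = -2, M = 0, N = 0.
Assemble K = (LN − M²)/(EG − F²) = 0. At (u, v) = (3*pi/5, -1/2): K = 0.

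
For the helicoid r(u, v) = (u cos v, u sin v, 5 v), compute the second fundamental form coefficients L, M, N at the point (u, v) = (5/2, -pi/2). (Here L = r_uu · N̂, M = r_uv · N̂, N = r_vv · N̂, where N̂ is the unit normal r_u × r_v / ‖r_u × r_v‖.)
L = 0;  M = -2*sqrt(5)/5;  N = 0

Compute the unit normal N̂(u, v) = (5*sin(v)/sqrt(u^2 + 25), -5*cos(v)/sqrt(u^2 + 25), u/sqrt(u^2 + 25)), and the second partials r_uu, r_uv, r_vv. Take dot products:
  L(u, v) = r_uu · N̂ = 0,
  M(u, v) = r_uv · N̂ = -5/sqrt(u^2 + 25),
  N(u, v) = r_vv · N̂ = 0.
Evaluating at (u, v) = (5/2, -pi/2):
  L = 0, M = -2*sqrt(5)/5, N = 0.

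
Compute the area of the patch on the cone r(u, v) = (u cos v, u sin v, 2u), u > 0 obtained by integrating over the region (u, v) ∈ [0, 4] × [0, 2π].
Area = 16*sqrt(5)*pi

Area = ∫∫ √(EG − F²) du dv with √(EG − F²) = sqrt(5)*Abs(u). Integrating over [0, 4] × [0, 2π] gives 16*sqrt(5)*pi.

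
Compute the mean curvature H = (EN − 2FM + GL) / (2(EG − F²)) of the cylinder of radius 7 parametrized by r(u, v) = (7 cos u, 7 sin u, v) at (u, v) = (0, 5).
H = -1/14

With E = 49, F = 0, G = 1, L = -7, M = 0, N = 0, assemble
  H = (EN − 2FM + GL) / (2(EG − F²)) = -1/14.
At (u, v) = (0, 5): H = -1/14.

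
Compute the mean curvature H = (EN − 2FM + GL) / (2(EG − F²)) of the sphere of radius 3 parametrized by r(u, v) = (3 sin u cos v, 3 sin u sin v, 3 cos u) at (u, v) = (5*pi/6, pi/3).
H = -1/3

With E = 9, F = 0, G = 9*sin(u)^2, L = -3*sin(u)/Abs(sin(u)), M = 0, N = -3*sin(u)^3/Abs(sin(u)), assemble
  H = (EN − 2FM + GL) / (2(EG − F²)) = -sin(u)/(3*Abs(sin(u))).
At (u, v) = (5*pi/6, pi/3): H = -1/3.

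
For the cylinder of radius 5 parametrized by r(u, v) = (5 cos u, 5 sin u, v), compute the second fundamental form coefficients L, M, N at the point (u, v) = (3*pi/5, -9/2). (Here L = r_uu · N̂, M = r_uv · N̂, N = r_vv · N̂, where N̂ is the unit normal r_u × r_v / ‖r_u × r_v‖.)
L = -5;  M = 0;  N = 0

Compute the unit normal N̂(u, v) = (cos(u), sin(u), 0), and the second partials r_uu, r_uv, r_vv. Take dot products:
  L(u, v) = r_uu · N̂ = -5,
  M(u, v) = r_uv · N̂ = 0,
  N(u, v) = r_vv · N̂ = 0.
Evaluating at (u, v) = (3*pi/5, -9/2):
  L = -5, M = 0, N = 0.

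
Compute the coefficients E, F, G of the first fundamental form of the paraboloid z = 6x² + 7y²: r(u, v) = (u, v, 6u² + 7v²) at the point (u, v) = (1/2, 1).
E = 37;  F = 84;  G = 197

Partials: r_u = (1, 0, 12*u), r_v = (0, 1, 14*v). As functions of (u, v):
  E = r_u · r_u = 144*u^2 + 1,
  F = r_u · r_v = 168*u*v,
  G = r_v · r_v = 196*v^2 + 1.
Evaluating at (u, v) = (1/2, 1): E = 37, F = 84, G = 197.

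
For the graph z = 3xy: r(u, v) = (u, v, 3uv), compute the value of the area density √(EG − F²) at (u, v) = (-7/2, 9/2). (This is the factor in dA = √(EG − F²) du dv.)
√(EG − F²)|_{(-7/2, 9/2)} = sqrt(1174)/2

E = 9*v^2 + 1, F = 9*u*v, G = 9*u^2 + 1, so EG − F² = 9*u^2 + 9*v^2 + 1. Taking the positive square root: √(EG − F²) = sqrt(9*u^2 + 9*v^2 + 1). At (u, v) = (-7/2, 9/2): sqrt(1174)/2.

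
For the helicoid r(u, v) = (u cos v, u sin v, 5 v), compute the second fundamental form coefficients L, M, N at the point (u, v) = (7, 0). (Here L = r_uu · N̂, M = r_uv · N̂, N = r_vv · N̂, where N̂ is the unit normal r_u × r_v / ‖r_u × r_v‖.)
L = 0;  M = -5*sqrt(74)/74;  N = 0

Compute the unit normal N̂(u, v) = (5*sin(v)/sqrt(u^2 + 25), -5*cos(v)/sqrt(u^2 + 25), u/sqrt(u^2 + 25)), and the second partials r_uu, r_uv, r_vv. Take dot products:
  L(u, v) = r_uu · N̂ = 0,
  M(u, v) = r_uv · N̂ = -5/sqrt(u^2 + 25),
  N(u, v) = r_vv · N̂ = 0.
Evaluating at (u, v) = (7, 0):
  L = 0, M = -5*sqrt(74)/74, N = 0.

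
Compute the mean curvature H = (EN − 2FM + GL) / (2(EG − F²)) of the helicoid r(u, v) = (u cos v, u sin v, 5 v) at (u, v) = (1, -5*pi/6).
H = 0

With E = 1, F = 0, G = u^2 + 25, L = 0, M = -5/sqrt(u^2 + 25), N = 0, assemble
  H = (EN − 2FM + GL) / (2(EG − F²)) = 0.
At (u, v) = (1, -5*pi/6): H = 0.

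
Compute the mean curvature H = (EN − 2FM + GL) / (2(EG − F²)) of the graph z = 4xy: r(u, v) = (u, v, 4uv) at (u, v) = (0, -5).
H = 0

With E = 16*v^2 + 1, F = 16*u*v, G = 16*u^2 + 1, L = 0, M = 4/sqrt(16*u^2 + 16*v^2 + 1), N = 0, assemble
  H = (EN − 2FM + GL) / (2(EG − F²)) = -64*u*v/(16*u^2 + 16*v^2 + 1)^(3/2).
At (u, v) = (0, -5): H = 0.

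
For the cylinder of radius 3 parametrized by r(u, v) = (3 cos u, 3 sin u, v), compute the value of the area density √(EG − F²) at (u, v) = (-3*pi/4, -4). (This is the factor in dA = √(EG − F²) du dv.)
√(EG − F²)|_{(-3*pi/4, -4)} = 3

E = 9, F = 0, G = 1, so EG − F² = 9. Taking the positive square root: √(EG − F²) = 3. At (u, v) = (-3*pi/4, -4): 3.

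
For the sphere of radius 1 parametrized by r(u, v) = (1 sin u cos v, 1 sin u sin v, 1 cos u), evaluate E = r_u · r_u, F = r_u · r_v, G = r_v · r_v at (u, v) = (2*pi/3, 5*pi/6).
E = 1;  F = 0;  G = 3/4

Partials: r_u = (cos(u)*cos(v), sin(v)*cos(u), -sin(u)), r_v = (-sin(u)*sin(v), sin(u)*cos(v), 0). As functions of (u, v):
  E = r_u · r_u = 1,
  F = r_u · r_v = 0,
  G = r_v · r_v = sin(u)^2.
Evaluating at (u, v) = (2*pi/3, 5*pi/6): E = 1, F = 0, G = 3/4.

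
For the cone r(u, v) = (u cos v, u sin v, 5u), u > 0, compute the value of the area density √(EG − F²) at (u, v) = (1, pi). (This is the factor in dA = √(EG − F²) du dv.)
√(EG − F²)|_{(1, pi)} = sqrt(26)

E = 26, F = 0, G = u^2, so EG − F² = 26*u^2. Taking the positive square root: √(EG − F²) = sqrt(26)*Abs(u). At (u, v) = (1, pi): sqrt(26).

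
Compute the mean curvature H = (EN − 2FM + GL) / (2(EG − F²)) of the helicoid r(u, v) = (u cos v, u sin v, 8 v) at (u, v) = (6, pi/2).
H = 0

With E = 1, F = 0, G = u^2 + 64, L = 0, M = -8/sqrt(u^2 + 64), N = 0, assemble
  H = (EN − 2FM + GL) / (2(EG − F²)) = 0.
At (u, v) = (6, pi/2): H = 0.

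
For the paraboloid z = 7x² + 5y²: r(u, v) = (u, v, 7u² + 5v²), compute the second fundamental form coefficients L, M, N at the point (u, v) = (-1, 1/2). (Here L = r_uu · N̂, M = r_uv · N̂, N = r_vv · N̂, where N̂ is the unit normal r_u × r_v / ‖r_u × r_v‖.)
L = 7*sqrt(222)/111;  M = 0;  N = 5*sqrt(222)/111

Compute the unit normal N̂(u, v) = (-14*u/sqrt(196*u^2 + 100*v^2 + 1), -10*v/sqrt(196*u^2 + 100*v^2 + 1), 1/sqrt(196*u^2 + 100*v^2 + 1)), and the second partials r_uu, r_uv, r_vv. Take dot products:
  L(u, v) = r_uu · N̂ = 14/sqrt(196*u^2 + 100*v^2 + 1),
  M(u, v) = r_uv · N̂ = 0,
  N(u, v) = r_vv · N̂ = 10/sqrt(196*u^2 + 100*v^2 + 1).
Evaluating at (u, v) = (-1, 1/2):
  L = 7*sqrt(222)/111, M = 0, N = 5*sqrt(222)/111.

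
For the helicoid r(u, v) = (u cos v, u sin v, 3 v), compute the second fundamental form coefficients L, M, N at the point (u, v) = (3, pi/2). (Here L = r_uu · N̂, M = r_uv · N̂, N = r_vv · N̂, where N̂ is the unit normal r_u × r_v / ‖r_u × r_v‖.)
L = 0;  M = -sqrt(2)/2;  N = 0

Compute the unit normal N̂(u, v) = (3*sin(v)/sqrt(u^2 + 9), -3*cos(v)/sqrt(u^2 + 9), u/sqrt(u^2 + 9)), and the second partials r_uu, r_uv, r_vv. Take dot products:
  L(u, v) = r_uu · N̂ = 0,
  M(u, v) = r_uv · N̂ = -3/sqrt(u^2 + 9),
  N(u, v) = r_vv · N̂ = 0.
Evaluating at (u, v) = (3, pi/2):
  L = 0, M = -sqrt(2)/2, N = 0.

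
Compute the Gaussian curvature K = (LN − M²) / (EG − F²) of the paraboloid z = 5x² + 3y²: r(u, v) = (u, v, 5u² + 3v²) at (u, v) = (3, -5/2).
K = 15/316969

Coefficients of the first fundamental form: E = 100*u^2 + 1, F = 60*u*v, G = 36*v^2 + 1.
Coefficients of the second fundamental form: L = 10/sqrt(100*u^2 + 36*v^2 + 1), M = 0, N = 6/sqrt(100*u^2 + 36*v^2 + 1).
Assemble K = (LN − M²)/(EG − F²) = 60/(10000*u^4 + 7200*u^2*v^2 + 200*u^2 + 1296*v^4 + 72*v^2 + 1). At (u, v) = (3, -5/2): K = 15/316969.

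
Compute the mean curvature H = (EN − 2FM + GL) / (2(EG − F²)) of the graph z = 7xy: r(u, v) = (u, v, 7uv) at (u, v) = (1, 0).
H = 0

With E = 49*v^2 + 1, F = 49*u*v, G = 49*u^2 + 1, L = 0, M = 7/sqrt(49*u^2 + 49*v^2 + 1), N = 0, assemble
  H = (EN − 2FM + GL) / (2(EG − F²)) = -343*u*v/(49*u^2 + 49*v^2 + 1)^(3/2).
At (u, v) = (1, 0): H = 0.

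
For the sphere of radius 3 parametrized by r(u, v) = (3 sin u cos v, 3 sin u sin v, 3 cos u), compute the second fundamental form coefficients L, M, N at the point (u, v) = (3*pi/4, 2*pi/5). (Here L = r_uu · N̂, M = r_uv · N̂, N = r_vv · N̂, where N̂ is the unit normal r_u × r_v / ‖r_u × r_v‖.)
L = -3;  M = 0;  N = -3/2

Compute the unit normal N̂(u, v) = (sin(u)^2*cos(v)/Abs(sin(u)), sin(u)^2*sin(v)/Abs(sin(u)), sin(2*u)/(2*Abs(sin(u)))), and the second partials r_uu, r_uv, r_vv. Take dot products:
  L(u, v) = r_uu · N̂ = -3*sin(u)/Abs(sin(u)),
  M(u, v) = r_uv · N̂ = 0,
  N(u, v) = r_vv · N̂ = -3*sin(u)^3/Abs(sin(u)).
Evaluating at (u, v) = (3*pi/4, 2*pi/5):
  L = -3, M = 0, N = -3/2.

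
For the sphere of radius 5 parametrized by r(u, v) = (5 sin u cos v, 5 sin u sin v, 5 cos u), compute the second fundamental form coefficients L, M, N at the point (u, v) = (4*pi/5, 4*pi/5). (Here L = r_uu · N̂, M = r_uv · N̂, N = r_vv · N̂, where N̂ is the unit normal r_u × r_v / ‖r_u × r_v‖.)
L = -5;  M = 0;  N = -25/8 + 5*sqrt(5)/8

Compute the unit normal N̂(u, v) = (sin(u)^2*cos(v)/Abs(sin(u)), sin(u)^2*sin(v)/Abs(sin(u)), sin(2*u)/(2*Abs(sin(u)))), and the second partials r_uu, r_uv, r_vv. Take dot products:
  L(u, v) = r_uu · N̂ = -5*sin(u)/Abs(sin(u)),
  M(u, v) = r_uv · N̂ = 0,
  N(u, v) = r_vv · N̂ = -5*sin(u)^3/Abs(sin(u)).
Evaluating at (u, v) = (4*pi/5, 4*pi/5):
  L = -5, M = 0, N = -25/8 + 5*sqrt(5)/8.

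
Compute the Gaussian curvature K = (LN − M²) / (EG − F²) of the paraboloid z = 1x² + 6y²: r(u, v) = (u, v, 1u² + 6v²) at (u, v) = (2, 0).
K = 24/289

Coefficients of the first fundamental form: E = 4*u^2 + 1, F = 24*u*v, G = 144*v^2 + 1.
Coefficients of the second fundamental form: L = 2/sqrt(4*u^2 + 144*v^2 + 1), M = 0, N = 12/sqrt(4*u^2 + 144*v^2 + 1).
Assemble K = (LN − M²)/(EG − F²) = 24/(16*u^4 + 1152*u^2*v^2 + 8*u^2 + 20736*v^4 + 288*v^2 + 1). At (u, v) = (2, 0): K = 24/289.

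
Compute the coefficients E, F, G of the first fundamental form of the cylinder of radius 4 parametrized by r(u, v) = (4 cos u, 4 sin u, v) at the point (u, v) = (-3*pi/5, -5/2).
E = 16;  F = 0;  G = 1

Partials: r_u = (-4*sin(u), 4*cos(u), 0), r_v = (0, 0, 1). As functions of (u, v):
  E = r_u · r_u = 16,
  F = r_u · r_v = 0,
  G = r_v · r_v = 1.
Evaluating at (u, v) = (-3*pi/5, -5/2): E = 16, F = 0, G = 1.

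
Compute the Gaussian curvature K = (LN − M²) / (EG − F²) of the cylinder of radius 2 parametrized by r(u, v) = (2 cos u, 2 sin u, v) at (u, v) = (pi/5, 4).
K = 0

Coefficients of the first fundamental form: E = 4, F = 0, G = 1.
Coefficients of the second fundamental form: L = -2, M = 0, N = 0.
Assemble K = (LN − M²)/(EG − F²) = 0. At (u, v) = (pi/5, 4): K = 0.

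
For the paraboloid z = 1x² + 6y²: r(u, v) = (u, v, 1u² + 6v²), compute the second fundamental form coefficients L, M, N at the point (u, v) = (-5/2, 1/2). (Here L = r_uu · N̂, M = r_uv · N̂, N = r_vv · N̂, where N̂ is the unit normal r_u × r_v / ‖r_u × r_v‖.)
L = sqrt(62)/31;  M = 0;  N = 6*sqrt(62)/31

Compute the unit normal N̂(u, v) = (-2*u/sqrt(4*u^2 + 144*v^2 + 1), -12*v/sqrt(4*u^2 + 144*v^2 + 1), 1/sqrt(4*u^2 + 144*v^2 + 1)), and the second partials r_uu, r_uv, r_vv. Take dot products:
  L(u, v) = r_uu · N̂ = 2/sqrt(4*u^2 + 144*v^2 + 1),
  M(u, v) = r_uv · N̂ = 0,
  N(u, v) = r_vv · N̂ = 12/sqrt(4*u^2 + 144*v^2 + 1).
Evaluating at (u, v) = (-5/2, 1/2):
  L = sqrt(62)/31, M = 0, N = 6*sqrt(62)/31.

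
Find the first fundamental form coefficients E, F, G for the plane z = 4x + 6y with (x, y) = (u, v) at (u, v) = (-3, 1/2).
E = 17;  F = 24;  G = 37

Partials: r_u = (1, 0, 4), r_v = (0, 1, 6). As functions of (u, v):
  E = r_u · r_u = 17,
  F = r_u · r_v = 24,
  G = r_v · r_v = 37.
Evaluating at (u, v) = (-3, 1/2): E = 17, F = 24, G = 37.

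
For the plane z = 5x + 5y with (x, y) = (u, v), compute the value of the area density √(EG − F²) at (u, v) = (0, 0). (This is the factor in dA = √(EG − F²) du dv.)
√(EG − F²)|_{(0, 0)} = sqrt(51)

E = 26, F = 25, G = 26, so EG − F² = 51. Taking the positive square root: √(EG − F²) = sqrt(51). At (u, v) = (0, 0): sqrt(51).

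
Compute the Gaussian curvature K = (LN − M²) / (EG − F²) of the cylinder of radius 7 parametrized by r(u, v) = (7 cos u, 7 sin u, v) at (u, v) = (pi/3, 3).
K = 0

Coefficients of the first fundamental form: E = 49, F = 0, G = 1.
Coefficients of the second fundamental form: L = -7, M = 0, N = 0.
Assemble K = (LN − M²)/(EG − F²) = 0. At (u, v) = (pi/3, 3): K = 0.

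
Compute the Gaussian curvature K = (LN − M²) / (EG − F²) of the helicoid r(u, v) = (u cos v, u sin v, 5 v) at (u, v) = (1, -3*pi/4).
K = -25/676

Coefficients of the first fundamental form: E = 1, F = 0, G = u^2 + 25.
Coefficients of the second fundamental form: L = 0, M = -5/sqrt(u^2 + 25), N = 0.
Assemble K = (LN − M²)/(EG − F²) = -25/(u^2 + 25)^2. At (u, v) = (1, -3*pi/4): K = -25/676.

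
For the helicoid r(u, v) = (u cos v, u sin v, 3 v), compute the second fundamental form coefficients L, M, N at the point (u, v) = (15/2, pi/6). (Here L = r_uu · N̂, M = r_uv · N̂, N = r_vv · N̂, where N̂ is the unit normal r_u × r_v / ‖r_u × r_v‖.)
L = 0;  M = -2*sqrt(29)/29;  N = 0

Compute the unit normal N̂(u, v) = (3*sin(v)/sqrt(u^2 + 9), -3*cos(v)/sqrt(u^2 + 9), u/sqrt(u^2 + 9)), and the second partials r_uu, r_uv, r_vv. Take dot products:
  L(u, v) = r_uu · N̂ = 0,
  M(u, v) = r_uv · N̂ = -3/sqrt(u^2 + 9),
  N(u, v) = r_vv · N̂ = 0.
Evaluating at (u, v) = (15/2, pi/6):
  L = 0, M = -2*sqrt(29)/29, N = 0.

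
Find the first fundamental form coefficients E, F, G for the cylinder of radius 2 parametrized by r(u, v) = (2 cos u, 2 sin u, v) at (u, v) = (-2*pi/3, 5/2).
E = 4;  F = 0;  G = 1

Partials: r_u = (-2*sin(u), 2*cos(u), 0), r_v = (0, 0, 1). As functions of (u, v):
  E = r_u · r_u = 4,
  F = r_u · r_v = 0,
  G = r_v · r_v = 1.
Evaluating at (u, v) = (-2*pi/3, 5/2): E = 4, F = 0, G = 1.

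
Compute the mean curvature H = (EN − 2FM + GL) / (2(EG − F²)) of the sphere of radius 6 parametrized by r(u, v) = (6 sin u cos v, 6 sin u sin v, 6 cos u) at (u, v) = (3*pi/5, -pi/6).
H = -1/6

With E = 36, F = 0, G = 36*sin(u)^2, L = -6*sin(u)/Abs(sin(u)), M = 0, N = -6*sin(u)^3/Abs(sin(u)), assemble
  H = (EN − 2FM + GL) / (2(EG − F²)) = -sin(u)/(6*Abs(sin(u))).
At (u, v) = (3*pi/5, -pi/6): H = -1/6.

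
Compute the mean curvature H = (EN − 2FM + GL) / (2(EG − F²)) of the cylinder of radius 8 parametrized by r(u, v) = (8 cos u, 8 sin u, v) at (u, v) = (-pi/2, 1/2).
H = -1/16

With E = 64, F = 0, G = 1, L = -8, M = 0, N = 0, assemble
  H = (EN − 2FM + GL) / (2(EG − F²)) = -1/16.
At (u, v) = (-pi/2, 1/2): H = -1/16.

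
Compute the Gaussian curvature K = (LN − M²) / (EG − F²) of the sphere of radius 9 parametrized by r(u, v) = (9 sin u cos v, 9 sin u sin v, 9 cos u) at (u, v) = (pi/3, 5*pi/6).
K = 1/81

Coefficients of the first fundamental form: E = 81, F = 0, G = 81*sin(u)^2.
Coefficients of the second fundamental form: L = -9*sin(u)/Abs(sin(u)), M = 0, N = -9*sin(u)^3/Abs(sin(u)).
Assemble K = (LN − M²)/(EG − F²) = 1/81. At (u, v) = (pi/3, 5*pi/6): K = 1/81.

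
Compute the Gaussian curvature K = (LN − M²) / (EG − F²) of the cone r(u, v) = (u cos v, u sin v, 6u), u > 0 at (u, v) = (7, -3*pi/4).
K = 0

Coefficients of the first fundamental form: E = 37, F = 0, G = u^2.
Coefficients of the second fundamental form: L = 0, M = 0, N = 6*sqrt(37)*u^2/(37*Abs(u)).
Assemble K = (LN − M²)/(EG − F²) = 0. At (u, v) = (7, -3*pi/4): K = 0.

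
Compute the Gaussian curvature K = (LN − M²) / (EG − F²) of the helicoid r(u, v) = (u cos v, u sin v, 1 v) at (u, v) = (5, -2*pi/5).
K = -1/676

Coefficients of the first fundamental form: E = 1, F = 0, G = u^2 + 1.
Coefficients of the second fundamental form: L = 0, M = -1/sqrt(u^2 + 1), N = 0.
Assemble K = (LN − M²)/(EG − F²) = -1/(u^2 + 1)^2. At (u, v) = (5, -2*pi/5): K = -1/676.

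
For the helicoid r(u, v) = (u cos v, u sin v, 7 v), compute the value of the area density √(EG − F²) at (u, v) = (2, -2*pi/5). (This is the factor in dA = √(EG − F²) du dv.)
√(EG − F²)|_{(2, -2*pi/5)} = sqrt(53)

E = 1, F = 0, G = u^2 + 49, so EG − F² = u^2 + 49. Taking the positive square root: √(EG − F²) = sqrt(u^2 + 49). At (u, v) = (2, -2*pi/5): sqrt(53).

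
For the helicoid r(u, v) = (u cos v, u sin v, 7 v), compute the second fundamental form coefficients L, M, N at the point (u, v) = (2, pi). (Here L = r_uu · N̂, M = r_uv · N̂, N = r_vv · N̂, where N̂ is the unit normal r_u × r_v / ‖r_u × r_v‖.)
L = 0;  M = -7*sqrt(53)/53;  N = 0

Compute the unit normal N̂(u, v) = (7*sin(v)/sqrt(u^2 + 49), -7*cos(v)/sqrt(u^2 + 49), u/sqrt(u^2 + 49)), and the second partials r_uu, r_uv, r_vv. Take dot products:
  L(u, v) = r_uu · N̂ = 0,
  M(u, v) = r_uv · N̂ = -7/sqrt(u^2 + 49),
  N(u, v) = r_vv · N̂ = 0.
Evaluating at (u, v) = (2, pi):
  L = 0, M = -7*sqrt(53)/53, N = 0.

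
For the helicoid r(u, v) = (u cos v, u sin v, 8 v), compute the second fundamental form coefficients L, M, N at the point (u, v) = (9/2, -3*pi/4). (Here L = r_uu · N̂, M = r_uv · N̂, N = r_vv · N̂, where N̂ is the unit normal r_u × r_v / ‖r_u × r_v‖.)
L = 0;  M = -16*sqrt(337)/337;  N = 0

Compute the unit normal N̂(u, v) = (8*sin(v)/sqrt(u^2 + 64), -8*cos(v)/sqrt(u^2 + 64), u/sqrt(u^2 + 64)), and the second partials r_uu, r_uv, r_vv. Take dot products:
  L(u, v) = r_uu · N̂ = 0,
  M(u, v) = r_uv · N̂ = -8/sqrt(u^2 + 64),
  N(u, v) = r_vv · N̂ = 0.
Evaluating at (u, v) = (9/2, -3*pi/4):
  L = 0, M = -16*sqrt(337)/337, N = 0.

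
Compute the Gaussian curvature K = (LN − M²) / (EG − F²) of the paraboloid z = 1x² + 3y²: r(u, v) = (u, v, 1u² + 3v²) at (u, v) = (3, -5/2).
K = 3/17161

Coefficients of the first fundamental form: E = 4*u^2 + 1, F = 12*u*v, G = 36*v^2 + 1.
Coefficients of the second fundamental form: L = 2/sqrt(4*u^2 + 36*v^2 + 1), M = 0, N = 6/sqrt(4*u^2 + 36*v^2 + 1).
Assemble K = (LN − M²)/(EG − F²) = 12/(16*u^4 + 288*u^2*v^2 + 8*u^2 + 1296*v^4 + 72*v^2 + 1). At (u, v) = (3, -5/2): K = 3/17161.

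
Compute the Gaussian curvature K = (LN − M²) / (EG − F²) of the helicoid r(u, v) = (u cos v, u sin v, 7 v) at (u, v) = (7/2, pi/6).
K = -16/1225

Coefficients of the first fundamental form: E = 1, F = 0, G = u^2 + 49.
Coefficients of the second fundamental form: L = 0, M = -7/sqrt(u^2 + 49), N = 0.
Assemble K = (LN − M²)/(EG − F²) = -49/(u^2 + 49)^2. At (u, v) = (7/2, pi/6): K = -16/1225.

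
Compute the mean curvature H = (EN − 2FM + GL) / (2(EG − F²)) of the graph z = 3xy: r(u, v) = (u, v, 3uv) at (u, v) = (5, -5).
H = 675*sqrt(451)/203401

With E = 9*v^2 + 1, F = 9*u*v, G = 9*u^2 + 1, L = 0, M = 3/sqrt(9*u^2 + 9*v^2 + 1), N = 0, assemble
  H = (EN − 2FM + GL) / (2(EG − F²)) = -27*u*v/(9*u^2 + 9*v^2 + 1)^(3/2).
At (u, v) = (5, -5): H = 675*sqrt(451)/203401.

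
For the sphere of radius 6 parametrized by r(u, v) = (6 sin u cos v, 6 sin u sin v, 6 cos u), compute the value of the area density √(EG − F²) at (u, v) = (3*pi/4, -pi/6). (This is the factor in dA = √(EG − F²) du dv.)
√(EG − F²)|_{(3*pi/4, -pi/6)} = 18*sqrt(2)

E = 36, F = 0, G = 36*sin(u)^2, so EG − F² = 1296*sin(u)^2. Taking the positive square root: √(EG − F²) = 36*Abs(sin(u)). At (u, v) = (3*pi/4, -pi/6): 18*sqrt(2).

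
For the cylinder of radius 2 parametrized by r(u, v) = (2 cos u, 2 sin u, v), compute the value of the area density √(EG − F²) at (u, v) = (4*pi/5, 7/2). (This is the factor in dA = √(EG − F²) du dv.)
√(EG − F²)|_{(4*pi/5, 7/2)} = 2

E = 4, F = 0, G = 1, so EG − F² = 4. Taking the positive square root: √(EG − F²) = 2. At (u, v) = (4*pi/5, 7/2): 2.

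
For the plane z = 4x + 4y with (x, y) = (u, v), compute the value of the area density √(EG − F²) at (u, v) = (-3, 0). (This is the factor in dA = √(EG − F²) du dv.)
√(EG − F²)|_{(-3, 0)} = sqrt(33)

E = 17, F = 16, G = 17, so EG − F² = 33. Taking the positive square root: √(EG − F²) = sqrt(33). At (u, v) = (-3, 0): sqrt(33).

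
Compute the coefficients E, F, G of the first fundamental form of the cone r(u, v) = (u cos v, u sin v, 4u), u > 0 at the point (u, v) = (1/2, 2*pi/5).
E = 17;  F = 0;  G = 1/4

Partials: r_u = (cos(v), sin(v), 4), r_v = (-u*sin(v), u*cos(v), 0). As functions of (u, v):
  E = r_u · r_u = 17,
  F = r_u · r_v = 0,
  G = r_v · r_v = u^2.
Evaluating at (u, v) = (1/2, 2*pi/5): E = 17, F = 0, G = 1/4.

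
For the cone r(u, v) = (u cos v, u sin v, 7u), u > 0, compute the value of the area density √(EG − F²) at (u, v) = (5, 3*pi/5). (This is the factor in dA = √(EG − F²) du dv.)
√(EG − F²)|_{(5, 3*pi/5)} = 25*sqrt(2)

E = 50, F = 0, G = u^2, so EG − F² = 50*u^2. Taking the positive square root: √(EG − F²) = 5*sqrt(2)*Abs(u). At (u, v) = (5, 3*pi/5): 25*sqrt(2).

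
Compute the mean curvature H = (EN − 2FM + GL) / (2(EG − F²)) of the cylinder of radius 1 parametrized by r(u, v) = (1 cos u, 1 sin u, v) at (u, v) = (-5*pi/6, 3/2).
H = -1/2

With E = 1, F = 0, G = 1, L = -1, M = 0, N = 0, assemble
  H = (EN − 2FM + GL) / (2(EG − F²)) = -1/2.
At (u, v) = (-5*pi/6, 3/2): H = -1/2.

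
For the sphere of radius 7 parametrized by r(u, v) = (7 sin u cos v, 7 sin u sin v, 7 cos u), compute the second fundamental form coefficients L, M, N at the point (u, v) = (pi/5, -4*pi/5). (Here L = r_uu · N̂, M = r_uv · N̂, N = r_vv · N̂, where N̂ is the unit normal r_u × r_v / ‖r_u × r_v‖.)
L = -7;  M = 0;  N = -35/8 + 7*sqrt(5)/8

Compute the unit normal N̂(u, v) = (sin(u)^2*cos(v)/Abs(sin(u)), sin(u)^2*sin(v)/Abs(sin(u)), sin(2*u)/(2*Abs(sin(u)))), and the second partials r_uu, r_uv, r_vv. Take dot products:
  L(u, v) = r_uu · N̂ = -7*sin(u)/Abs(sin(u)),
  M(u, v) = r_uv · N̂ = 0,
  N(u, v) = r_vv · N̂ = -7*sin(u)^3/Abs(sin(u)).
Evaluating at (u, v) = (pi/5, -4*pi/5):
  L = -7, M = 0, N = -35/8 + 7*sqrt(5)/8.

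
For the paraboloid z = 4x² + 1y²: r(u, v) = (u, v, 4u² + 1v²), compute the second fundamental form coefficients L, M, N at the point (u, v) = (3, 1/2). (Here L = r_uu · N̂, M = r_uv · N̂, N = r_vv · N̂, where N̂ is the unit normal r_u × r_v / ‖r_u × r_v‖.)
L = 4*sqrt(2)/17;  M = 0;  N = sqrt(2)/17

Compute the unit normal N̂(u, v) = (-8*u/sqrt(64*u^2 + 4*v^2 + 1), -2*v/sqrt(64*u^2 + 4*v^2 + 1), 1/sqrt(64*u^2 + 4*v^2 + 1)), and the second partials r_uu, r_uv, r_vv. Take dot products:
  L(u, v) = r_uu · N̂ = 8/sqrt(64*u^2 + 4*v^2 + 1),
  M(u, v) = r_uv · N̂ = 0,
  N(u, v) = r_vv · N̂ = 2/sqrt(64*u^2 + 4*v^2 + 1).
Evaluating at (u, v) = (3, 1/2):
  L = 4*sqrt(2)/17, M = 0, N = sqrt(2)/17.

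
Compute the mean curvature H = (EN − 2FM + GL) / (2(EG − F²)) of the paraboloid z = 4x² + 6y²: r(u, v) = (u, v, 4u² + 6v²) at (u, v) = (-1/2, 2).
H = 2410*sqrt(593)/351649

With E = 64*u^2 + 1, F = 96*u*v, G = 144*v^2 + 1, L = 8/sqrt(64*u^2 + 144*v^2 + 1), M = 0, N = 12/sqrt(64*u^2 + 144*v^2 + 1), assemble
  H = (EN − 2FM + GL) / (2(EG − F²)) = 2*(192*u^2 + 288*v^2 + 5)/(64*u^2 + 144*v^2 + 1)^(3/2).
At (u, v) = (-1/2, 2): H = 2410*sqrt(593)/351649.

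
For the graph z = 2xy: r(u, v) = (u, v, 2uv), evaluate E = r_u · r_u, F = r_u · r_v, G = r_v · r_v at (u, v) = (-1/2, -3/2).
E = 10;  F = 3;  G = 2

Partials: r_u = (1, 0, 2*v), r_v = (0, 1, 2*u). As functions of (u, v):
  E = r_u · r_u = 4*v^2 + 1,
  F = r_u · r_v = 4*u*v,
  G = r_v · r_v = 4*u^2 + 1.
Evaluating at (u, v) = (-1/2, -3/2): E = 10, F = 3, G = 2.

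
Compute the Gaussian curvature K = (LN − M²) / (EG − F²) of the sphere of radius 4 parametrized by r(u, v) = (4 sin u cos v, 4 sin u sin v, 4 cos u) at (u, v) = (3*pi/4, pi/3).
K = 1/16

Coefficients of the first fundamental form: E = 16, F = 0, G = 16*sin(u)^2.
Coefficients of the second fundamental form: L = -4*sin(u)/Abs(sin(u)), M = 0, N = -4*sin(u)^3/Abs(sin(u)).
Assemble K = (LN − M²)/(EG − F²) = 1/16. At (u, v) = (3*pi/4, pi/3): K = 1/16.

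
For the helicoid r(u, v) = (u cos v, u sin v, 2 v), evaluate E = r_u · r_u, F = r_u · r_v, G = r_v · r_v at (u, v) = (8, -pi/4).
E = 1;  F = 0;  G = 68

Partials: r_u = (cos(v), sin(v), 0), r_v = (-u*sin(v), u*cos(v), 2). As functions of (u, v):
  E = r_u · r_u = 1,
  F = r_u · r_v = 0,
  G = r_v · r_v = u^2 + 4.
Evaluating at (u, v) = (8, -pi/4): E = 1, F = 0, G = 68.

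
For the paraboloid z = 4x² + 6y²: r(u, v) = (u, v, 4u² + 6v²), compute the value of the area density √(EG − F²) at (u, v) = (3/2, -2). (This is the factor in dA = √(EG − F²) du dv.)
√(EG − F²)|_{(3/2, -2)} = sqrt(721)

E = 64*u^2 + 1, F = 96*u*v, G = 144*v^2 + 1, so EG − F² = 64*u^2 + 144*v^2 + 1. Taking the positive square root: √(EG − F²) = sqrt(64*u^2 + 144*v^2 + 1). At (u, v) = (3/2, -2): sqrt(721).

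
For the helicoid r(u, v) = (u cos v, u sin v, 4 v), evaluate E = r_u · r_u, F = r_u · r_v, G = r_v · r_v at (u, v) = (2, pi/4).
E = 1;  F = 0;  G = 20

Partials: r_u = (cos(v), sin(v), 0), r_v = (-u*sin(v), u*cos(v), 4). As functions of (u, v):
  E = r_u · r_u = 1,
  F = r_u · r_v = 0,
  G = r_v · r_v = u^2 + 16.
Evaluating at (u, v) = (2, pi/4): E = 1, F = 0, G = 20.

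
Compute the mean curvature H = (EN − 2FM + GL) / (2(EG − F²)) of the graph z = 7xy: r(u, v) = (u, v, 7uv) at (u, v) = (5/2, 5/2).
H = -8575*sqrt(2454)/3011058

With E = 49*v^2 + 1, F = 49*u*v, G = 49*u^2 + 1, L = 0, M = 7/sqrt(49*u^2 + 49*v^2 + 1), N = 0, assemble
  H = (EN − 2FM + GL) / (2(EG − F²)) = -343*u*v/(49*u^2 + 49*v^2 + 1)^(3/2).
At (u, v) = (5/2, 5/2): H = -8575*sqrt(2454)/3011058.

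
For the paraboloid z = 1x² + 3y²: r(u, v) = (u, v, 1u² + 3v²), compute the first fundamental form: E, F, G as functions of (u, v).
E = 4*u^2 + 1;  F = 12*u*v;  G = 36*v^2 + 1

Compute partials: r_u = (1, 0, 2*u), r_v = (0, 1, 6*v). Then
  E = r_u · r_u = 4*u^2 + 1,
  F = r_u · r_v = 12*u*v,
  G = r_v · r_v = 36*v^2 + 1.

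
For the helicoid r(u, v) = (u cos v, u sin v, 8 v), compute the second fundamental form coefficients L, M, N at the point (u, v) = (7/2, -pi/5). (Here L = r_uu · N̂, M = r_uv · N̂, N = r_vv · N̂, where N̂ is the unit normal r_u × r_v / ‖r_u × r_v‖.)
L = 0;  M = -16*sqrt(305)/305;  N = 0

Compute the unit normal N̂(u, v) = (8*sin(v)/sqrt(u^2 + 64), -8*cos(v)/sqrt(u^2 + 64), u/sqrt(u^2 + 64)), and the second partials r_uu, r_uv, r_vv. Take dot products:
  L(u, v) = r_uu · N̂ = 0,
  M(u, v) = r_uv · N̂ = -8/sqrt(u^2 + 64),
  N(u, v) = r_vv · N̂ = 0.
Evaluating at (u, v) = (7/2, -pi/5):
  L = 0, M = -16*sqrt(305)/305, N = 0.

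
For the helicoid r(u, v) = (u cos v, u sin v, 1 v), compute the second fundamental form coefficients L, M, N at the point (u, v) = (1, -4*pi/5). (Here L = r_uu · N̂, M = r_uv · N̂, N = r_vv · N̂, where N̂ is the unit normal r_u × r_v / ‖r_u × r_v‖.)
L = 0;  M = -sqrt(2)/2;  N = 0

Compute the unit normal N̂(u, v) = (sin(v)/sqrt(u^2 + 1), -cos(v)/sqrt(u^2 + 1), u/sqrt(u^2 + 1)), and the second partials r_uu, r_uv, r_vv. Take dot products:
  L(u, v) = r_uu · N̂ = 0,
  M(u, v) = r_uv · N̂ = -1/sqrt(u^2 + 1),
  N(u, v) = r_vv · N̂ = 0.
Evaluating at (u, v) = (1, -4*pi/5):
  L = 0, M = -sqrt(2)/2, N = 0.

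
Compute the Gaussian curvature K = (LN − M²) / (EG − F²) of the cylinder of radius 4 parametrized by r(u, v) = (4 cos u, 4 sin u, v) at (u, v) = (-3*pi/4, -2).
K = 0

Coefficients of the first fundamental form: E = 16, F = 0, G = 1.
Coefficients of the second fundamental form: L = -4, M = 0, N = 0.
Assemble K = (LN − M²)/(EG − F²) = 0. At (u, v) = (-3*pi/4, -2): K = 0.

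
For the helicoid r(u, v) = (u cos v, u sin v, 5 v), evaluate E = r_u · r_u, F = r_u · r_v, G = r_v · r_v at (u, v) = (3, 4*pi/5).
E = 1;  F = 0;  G = 34

Partials: r_u = (cos(v), sin(v), 0), r_v = (-u*sin(v), u*cos(v), 5). As functions of (u, v):
  E = r_u · r_u = 1,
  F = r_u · r_v = 0,
  G = r_v · r_v = u^2 + 25.
Evaluating at (u, v) = (3, 4*pi/5): E = 1, F = 0, G = 34.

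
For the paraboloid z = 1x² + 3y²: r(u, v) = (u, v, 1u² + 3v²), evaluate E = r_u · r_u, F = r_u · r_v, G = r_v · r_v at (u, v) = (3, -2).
E = 37;  F = -72;  G = 145

Partials: r_u = (1, 0, 2*u), r_v = (0, 1, 6*v). As functions of (u, v):
  E = r_u · r_u = 4*u^2 + 1,
  F = r_u · r_v = 12*u*v,
  G = r_v · r_v = 36*v^2 + 1.
Evaluating at (u, v) = (3, -2): E = 37, F = -72, G = 145.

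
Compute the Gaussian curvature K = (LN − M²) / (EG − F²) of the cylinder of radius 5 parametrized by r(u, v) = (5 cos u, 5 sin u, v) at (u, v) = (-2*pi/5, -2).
K = 0

Coefficients of the first fundamental form: E = 25, F = 0, G = 1.
Coefficients of the second fundamental form: L = -5, M = 0, N = 0.
Assemble K = (LN − M²)/(EG − F²) = 0. At (u, v) = (-2*pi/5, -2): K = 0.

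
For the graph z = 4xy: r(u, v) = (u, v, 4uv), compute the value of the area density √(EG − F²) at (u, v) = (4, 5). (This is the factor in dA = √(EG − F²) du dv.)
√(EG − F²)|_{(4, 5)} = 3*sqrt(73)

E = 16*v^2 + 1, F = 16*u*v, G = 16*u^2 + 1, so EG − F² = 16*u^2 + 16*v^2 + 1. Taking the positive square root: √(EG − F²) = sqrt(16*u^2 + 16*v^2 + 1). At (u, v) = (4, 5): 3*sqrt(73).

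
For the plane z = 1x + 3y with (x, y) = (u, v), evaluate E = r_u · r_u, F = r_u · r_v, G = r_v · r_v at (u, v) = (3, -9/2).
E = 2;  F = 3;  G = 10

Partials: r_u = (1, 0, 1), r_v = (0, 1, 3). As functions of (u, v):
  E = r_u · r_u = 2,
  F = r_u · r_v = 3,
  G = r_v · r_v = 10.
Evaluating at (u, v) = (3, -9/2): E = 2, F = 3, G = 10.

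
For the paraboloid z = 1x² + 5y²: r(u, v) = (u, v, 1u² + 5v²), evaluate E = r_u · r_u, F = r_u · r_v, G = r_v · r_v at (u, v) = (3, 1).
E = 37;  F = 60;  G = 101

Partials: r_u = (1, 0, 2*u), r_v = (0, 1, 10*v). As functions of (u, v):
  E = r_u · r_u = 4*u^2 + 1,
  F = r_u · r_v = 20*u*v,
  G = r_v · r_v = 100*v^2 + 1.
Evaluating at (u, v) = (3, 1): E = 37, F = 60, G = 101.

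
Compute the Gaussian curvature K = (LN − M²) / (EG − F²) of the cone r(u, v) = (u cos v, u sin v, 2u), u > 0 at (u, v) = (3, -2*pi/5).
K = 0

Coefficients of the first fundamental form: E = 5, F = 0, G = u^2.
Coefficients of the second fundamental form: L = 0, M = 0, N = 2*sqrt(5)*u^2/(5*Abs(u)).
Assemble K = (LN − M²)/(EG − F²) = 0. At (u, v) = (3, -2*pi/5): K = 0.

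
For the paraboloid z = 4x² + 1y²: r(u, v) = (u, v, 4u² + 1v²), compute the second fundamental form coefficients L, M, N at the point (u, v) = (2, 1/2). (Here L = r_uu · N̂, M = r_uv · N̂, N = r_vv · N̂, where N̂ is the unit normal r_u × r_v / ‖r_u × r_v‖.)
L = 4*sqrt(258)/129;  M = 0;  N = sqrt(258)/129

Compute the unit normal N̂(u, v) = (-8*u/sqrt(64*u^2 + 4*v^2 + 1), -2*v/sqrt(64*u^2 + 4*v^2 + 1), 1/sqrt(64*u^2 + 4*v^2 + 1)), and the second partials r_uu, r_uv, r_vv. Take dot products:
  L(u, v) = r_uu · N̂ = 8/sqrt(64*u^2 + 4*v^2 + 1),
  M(u, v) = r_uv · N̂ = 0,
  N(u, v) = r_vv · N̂ = 2/sqrt(64*u^2 + 4*v^2 + 1).
Evaluating at (u, v) = (2, 1/2):
  L = 4*sqrt(258)/129, M = 0, N = sqrt(258)/129.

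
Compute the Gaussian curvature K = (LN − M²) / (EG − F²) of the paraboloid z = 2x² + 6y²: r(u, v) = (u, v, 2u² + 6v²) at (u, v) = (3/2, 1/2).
K = 48/5329

Coefficients of the first fundamental form: E = 16*u^2 + 1, F = 48*u*v, G = 144*v^2 + 1.
Coefficients of the second fundamental form: L = 4/sqrt(16*u^2 + 144*v^2 + 1), M = 0, N = 12/sqrt(16*u^2 + 144*v^2 + 1).
Assemble K = (LN − M²)/(EG − F²) = 48/(256*u^4 + 4608*u^2*v^2 + 32*u^2 + 20736*v^4 + 288*v^2 + 1). At (u, v) = (3/2, 1/2): K = 48/5329.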